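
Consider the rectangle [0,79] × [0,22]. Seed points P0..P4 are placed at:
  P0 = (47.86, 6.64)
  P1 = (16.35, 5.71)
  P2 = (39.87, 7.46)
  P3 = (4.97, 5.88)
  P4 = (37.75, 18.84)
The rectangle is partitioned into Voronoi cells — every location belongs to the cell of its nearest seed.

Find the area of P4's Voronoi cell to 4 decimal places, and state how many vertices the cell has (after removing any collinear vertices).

Area of P4's cell: 230.0638 (4 vertices)

1. box [0,79]×[0,22]: [(0, 0) (79, 0) (79, 22) (0, 22)]
2. ⊥bis P4·P0 via (42.805,12.74): [(0, 0) (27.4313, 0) (53.9793, 22) (0, 22)]  |A|=895.5165
3. ⊥bis P4·P1 via (27.05,12.275): [(32.1713, 3.928) (53.9793, 22) (21.0832, 22)]  |A|=297.249
4. ⊥bis P4·P2 via (38.81,13.15): [(27.7745, 11.0942) (44.6018, 14.229) (53.9793, 22) (21.0832, 22)]  |A|=230.0638
5. ⊥bis P4·P3 via (21.36,12.36): [(27.7745, 11.0942) (44.6018, 14.229) (53.9793, 22) (21.0832, 22)]  |A|=230.0638
6. canonical 4-gon: [(27.7745, 11.0942) (44.6018, 14.229) (53.9793, 22) (21.0832, 22)]
7. shoelace: 230.0638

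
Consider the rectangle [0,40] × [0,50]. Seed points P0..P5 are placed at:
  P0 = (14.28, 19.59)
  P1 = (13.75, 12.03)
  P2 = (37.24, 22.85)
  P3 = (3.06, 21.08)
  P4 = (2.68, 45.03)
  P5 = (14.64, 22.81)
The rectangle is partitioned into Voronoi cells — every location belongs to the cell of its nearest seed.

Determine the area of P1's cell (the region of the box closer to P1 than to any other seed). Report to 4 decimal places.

1. box [0,40]×[0,50]: [(0, 0) (40, 0) (40, 50) (0, 50)]
2. ⊥bis P1·P0 via (14.015,15.81): [(0, 16.7925) (0, 0) (40, 0) (40, 13.9883)]  |A|=615.6167
3. ⊥bis P1·P2 via (25.495,17.44): [(26.654, 14.9239) (0, 16.7925) (0, 0) (33.5282, 0)]  |A|=473.9803
4. ⊥bis P1·P3 via (8.405,16.555): [(26.654, 14.9239) (8.1239, 16.223) (0, 6.6269) (0, 0) (33.5282, 0)]  |A|=432.6878
5. ⊥bis P1·P4 via (8.215,28.53): [(26.654, 14.9239) (8.1239, 16.223) (0, 6.6269) (0, 0) (33.5282, 0)]  |A|=432.6878
6. ⊥bis P1·P5 via (14.195,17.42): [(26.654, 14.9239) (8.1239, 16.223) (0, 6.6269) (0, 0) (33.5282, 0)]  |A|=432.6878
7. canonical 5-gon: [(26.654, 14.9239) (8.1239, 16.223) (0, 6.6269) (0, 0) (33.5282, 0)]
8. shoelace: 432.6878

Area of P1's cell: 432.6878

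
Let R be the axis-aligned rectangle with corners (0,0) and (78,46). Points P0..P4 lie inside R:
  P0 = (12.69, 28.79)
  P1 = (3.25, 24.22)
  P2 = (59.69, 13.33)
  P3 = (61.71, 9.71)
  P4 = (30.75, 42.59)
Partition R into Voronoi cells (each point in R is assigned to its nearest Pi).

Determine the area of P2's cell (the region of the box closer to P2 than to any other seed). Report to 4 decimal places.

1. box [0,78]×[0,46]: [(0, 0) (78, 0) (78, 46) (0, 46)]
2. ⊥bis P2·P0 via (36.19,21.06): [(29.2626, 0) (78, 0) (78, 46) (44.3937, 46)]  |A|=1893.9057
3. ⊥bis P2·P1 via (31.47,18.775): [(29.2626, 0) (78, 0) (78, 46) (44.3937, 46)]  |A|=1893.9057
4. ⊥bis P2·P3 via (60.7,11.52): [(29.2626, 0) (40.0552, 0) (78, 21.1736) (78, 46) (44.3937, 46)]  |A|=1492.1924
5. ⊥bis P2·P4 via (45.22,27.96): [(35.1997, 18.0492) (29.2626, 0) (40.0552, 0) (78, 21.1736) (78, 46) (63.4595, 46)]  |A|=1225.7405
6. canonical 6-gon: [(35.1997, 18.0492) (29.2626, 0) (40.0552, 0) (78, 21.1736) (78, 46) (63.4595, 46)]
7. shoelace: 1225.7405

Area of P2's cell: 1225.7405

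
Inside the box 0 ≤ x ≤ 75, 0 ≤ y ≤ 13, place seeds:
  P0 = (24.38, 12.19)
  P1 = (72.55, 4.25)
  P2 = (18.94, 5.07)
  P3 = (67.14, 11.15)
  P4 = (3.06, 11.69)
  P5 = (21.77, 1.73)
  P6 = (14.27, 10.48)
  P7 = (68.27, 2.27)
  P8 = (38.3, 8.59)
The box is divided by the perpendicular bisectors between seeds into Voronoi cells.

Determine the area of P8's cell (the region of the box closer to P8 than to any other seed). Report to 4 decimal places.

1. box [0,75]×[0,13]: [(0, 0) (75, 0) (75, 13) (0, 13)]
2. ⊥bis P8·P0 via (31.34,10.39): [(28.6529, 0) (75, 0) (75, 13) (32.015, 13)]  |A|=580.6584
3. ⊥bis P8·P1 via (55.425,6.42): [(28.6529, 0) (54.6115, 0) (56.2588, 13) (32.015, 13)]  |A|=326.3152
4. ⊥bis P8·P2 via (28.62,6.83): [(29.3628, 2.7447) (29.8618, 0) (54.6115, 0) (56.2588, 13) (32.015, 13)]  |A|=324.6562
5. ⊥bis P8·P3 via (52.72,9.87): [(29.3628, 2.7447) (29.8618, 0) (53.5961, 0) (52.4422, 13) (32.015, 13)]  |A|=293.2482
6. ⊥bis P8·P4 via (20.68,10.14): [(29.3628, 2.7447) (29.8618, 0) (53.5961, 0) (52.4422, 13) (32.015, 13)]  |A|=293.2482
7. ⊥bis P8·P5 via (30.035,5.16): [(30.0057, 5.2306) (32.1764, 0) (53.5961, 0) (52.4422, 13) (32.015, 13)]  |A|=285.6922
8. ⊥bis P8·P6 via (26.285,9.535): [(30.0057, 5.2306) (32.1764, 0) (53.5961, 0) (52.4422, 13) (32.015, 13)]  |A|=285.6922
9. ⊥bis P8·P7 via (53.285,5.43): [(30.0057, 5.2306) (32.1764, 0) (52.1399, 0) (53.1647, 4.8597) (52.4422, 13) (32.015, 13)]  |A|=282.1539
10. canonical 6-gon: [(30.0057, 5.2306) (32.1764, 0) (52.1399, 0) (53.1647, 4.8597) (52.4422, 13) (32.015, 13)]
11. shoelace: 282.1539

Area of P8's cell: 282.1539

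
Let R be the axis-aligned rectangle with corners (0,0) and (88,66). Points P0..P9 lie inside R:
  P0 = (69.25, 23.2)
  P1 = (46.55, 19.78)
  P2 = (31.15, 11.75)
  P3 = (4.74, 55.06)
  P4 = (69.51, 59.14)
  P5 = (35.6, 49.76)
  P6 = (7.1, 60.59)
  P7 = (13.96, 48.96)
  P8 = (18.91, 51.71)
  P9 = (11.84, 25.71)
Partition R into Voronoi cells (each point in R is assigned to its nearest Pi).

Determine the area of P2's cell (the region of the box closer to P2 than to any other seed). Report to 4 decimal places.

1. box [0,88]×[0,66]: [(0, 0) (88, 0) (88, 66) (0, 66)]
2. ⊥bis P2·P0 via (50.2,17.475): [(0, 0) (55.4517, 0) (35.617, 66) (0, 66)]  |A|=3005.2671
3. ⊥bis P2·P1 via (38.85,15.765): [(0, 0) (47.0703, 0) (12.656, 66) (0, 66)]  |A|=1970.9698
4. ⊥bis P2·P3 via (17.945,33.405): [(0, 22.4623) (0, 0) (47.0703, 0) (26.8277, 38.8216)]  |A|=1214.9772
5. ⊥bis P2·P4 via (50.33,35.445): [(0, 22.4623) (0, 0) (47.0703, 0) (26.8277, 38.8216)]  |A|=1214.9772
6. ⊥bis P2·P5 via (33.375,30.755): [(16.7845, 32.6973) (0, 22.4623) (0, 0) (47.0703, 0) (30.8816, 31.0469)]  |A|=1163.5226
7. ⊥bis P2·P6 via (19.125,36.17): [(16.7845, 32.6973) (0, 22.4623) (0, 0) (47.0703, 0) (30.8816, 31.0469)]  |A|=1163.5226
8. ⊥bis P2·P7 via (22.555,30.355): [(25.4334, 31.6848) (0, 19.9352) (0, 0) (47.0703, 0) (30.8816, 31.0469)]  |A|=1078.6273
9. ⊥bis P2·P8 via (25.03,31.73): [(25.4334, 31.6848) (0, 19.9352) (0, 0) (47.0703, 0) (30.8816, 31.0469)]  |A|=1078.6273
10. ⊥bis P2·P9 via (21.495,18.73): [(30.437, 31.099) (7.9543, 0) (47.0703, 0) (30.8816, 31.0469)]  |A|=614.7132
11. canonical 4-gon: [(30.437, 31.099) (7.9543, 0) (47.0703, 0) (30.8816, 31.0469)]
12. shoelace: 614.7132

Area of P2's cell: 614.7132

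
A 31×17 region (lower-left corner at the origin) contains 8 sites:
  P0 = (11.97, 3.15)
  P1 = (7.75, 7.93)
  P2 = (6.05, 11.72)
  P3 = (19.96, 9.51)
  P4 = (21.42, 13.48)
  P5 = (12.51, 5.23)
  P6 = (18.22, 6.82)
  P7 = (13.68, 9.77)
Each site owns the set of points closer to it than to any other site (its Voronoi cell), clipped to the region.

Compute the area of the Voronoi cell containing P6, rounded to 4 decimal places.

1. box [0,31]×[0,17]: [(0, 0) (31, 0) (31, 17) (0, 17)]
2. ⊥bis P6·P0 via (15.095,4.985): [(18.0222, 0) (31, 0) (31, 17) (8.0398, 17)]  |A|=305.4731
3. ⊥bis P6·P1 via (12.985,7.375): [(13.0931, 8.3943) (18.0222, 0) (31, 0) (31, 17) (14.0054, 17)]  |A|=279.8039
4. ⊥bis P6·P2 via (12.135,9.27): [(13.5615, 12.813) (13.0931, 8.3943) (18.0222, 0) (31, 0) (31, 17) (15.2473, 17)]  |A|=277.204
5. ⊥bis P6·P3 via (19.09,8.165): [(13.4552, 11.8098) (13.0931, 8.3943) (18.0222, 0) (31, 0) (31, 0.4611)]  |A|=90.6158
6. ⊥bis P6·P4 via (19.82,10.15): [(13.4552, 11.8098) (13.0931, 8.3943) (18.0222, 0) (31, 0) (31, 0.4611)]  |A|=90.6158
7. ⊥bis P6·P5 via (15.365,6.025): [(13.8198, 11.5739) (16.1593, 3.1725) (18.0222, 0) (31, 0) (31, 0.4611)]  |A|=83.1779
8. ⊥bis P6·P7 via (15.95,8.295): [(16.8197, 9.6335) (15.098, 6.9838) (16.1593, 3.1725) (18.0222, 0) (31, 0) (31, 0.4611)]  |A|=77.5331
9. canonical 6-gon: [(16.8197, 9.6335) (15.098, 6.9838) (16.1593, 3.1725) (18.0222, 0) (31, 0) (31, 0.4611)]
10. shoelace: 77.5331

Area of P6's cell: 77.5331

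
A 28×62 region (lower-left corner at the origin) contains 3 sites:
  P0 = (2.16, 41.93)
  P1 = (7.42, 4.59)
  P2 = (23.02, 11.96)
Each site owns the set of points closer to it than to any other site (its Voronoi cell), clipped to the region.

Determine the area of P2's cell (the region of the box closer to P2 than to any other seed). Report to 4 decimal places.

Area of P2's cell: 483.1265

1. box [0,28]×[0,62]: [(0, 0) (28, 0) (28, 62) (0, 62)]
2. ⊥bis P2·P0 via (12.59,26.945): [(0, 18.182) (0, 0) (28, 0) (28, 37.6708)]  |A|=781.9392
3. ⊥bis P2·P1 via (15.22,8.275): [(7.9315, 23.7025) (19.1294, 0) (28, 0) (28, 37.6708)]  |A|=483.1265
4. canonical 4-gon: [(7.9315, 23.7025) (19.1294, 0) (28, 0) (28, 37.6708)]
5. shoelace: 483.1265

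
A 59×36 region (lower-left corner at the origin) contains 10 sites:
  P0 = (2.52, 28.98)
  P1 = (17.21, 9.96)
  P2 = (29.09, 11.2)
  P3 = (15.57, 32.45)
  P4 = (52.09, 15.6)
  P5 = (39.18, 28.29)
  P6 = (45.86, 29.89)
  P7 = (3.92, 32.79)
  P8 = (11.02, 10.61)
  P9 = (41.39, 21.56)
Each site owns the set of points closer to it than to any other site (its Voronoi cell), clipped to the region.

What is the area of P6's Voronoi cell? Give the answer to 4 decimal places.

Area of P6's cell: 189.3072

1. box [0,59]×[0,36]: [(0, 0) (59, 0) (59, 36) (0, 36)]
2. ⊥bis P6·P0 via (24.19,29.435): [(24.808, 0) (59, 0) (59, 36) (24.0522, 36)]  |A|=1244.5165
3. ⊥bis P6·P1 via (31.535,19.925): [(24.1673, 30.5163) (45.3956, 0) (59, 0) (59, 36) (24.0522, 36)]  |A|=930.3888
4. ⊥bis P6·P2 via (37.475,20.545): [(24.1252, 32.5234) (59, 1.2312) (59, 36) (24.0522, 36)]  |A|=667.0269
5. ⊥bis P6·P3 via (30.715,31.17): [(30.3568, 26.9319) (59, 1.2312) (59, 36) (31.1232, 36)]  |A|=624.3382
6. ⊥bis P6·P4 via (48.975,22.745): [(30.3568, 26.9319) (39.5854, 18.6514) (59, 27.1156) (59, 36) (31.1232, 36)]  |A|=373.0708
7. ⊥bis P6·P5 via (42.52,29.09): [(44.5064, 20.7968) (59, 27.1156) (59, 36) (40.8649, 36)]  |A|=202.2391
8. ⊥bis P6·P7 via (24.89,31.34): [(44.5064, 20.7968) (59, 27.1156) (59, 36) (40.8649, 36)]  |A|=202.2391
9. ⊥bis P6·P8 via (28.44,20.25): [(44.5064, 20.7968) (59, 27.1156) (59, 36) (40.8649, 36)]  |A|=202.2391
10. ⊥bis P6·P9 via (43.625,25.725): [(43.2819, 25.9091) (49.0872, 22.7939) (59, 27.1156) (59, 36) (40.8649, 36)]  |A|=189.3072
11. canonical 5-gon: [(43.2819, 25.9091) (49.0872, 22.7939) (59, 27.1156) (59, 36) (40.8649, 36)]
12. shoelace: 189.3072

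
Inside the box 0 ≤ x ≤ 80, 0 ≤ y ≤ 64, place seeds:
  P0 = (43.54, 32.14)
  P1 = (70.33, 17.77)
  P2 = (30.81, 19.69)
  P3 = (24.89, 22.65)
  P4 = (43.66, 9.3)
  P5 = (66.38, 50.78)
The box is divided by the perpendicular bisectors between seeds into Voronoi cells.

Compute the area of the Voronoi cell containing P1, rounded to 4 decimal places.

1. box [0,80]×[0,64]: [(0, 0) (80, 0) (80, 64) (0, 64)]
2. ⊥bis P1·P0 via (56.935,24.955): [(43.5493, 0) (80, 0) (80, 64) (77.8785, 64)]  |A|=1234.3106
3. ⊥bis P1·P2 via (50.57,18.73): [(50.2686, 12.5269) (49.66, 0) (80, 0) (80, 64) (77.8785, 64)]  |A|=1196.0362
4. ⊥bis P1·P3 via (47.61,20.21): [(50.2686, 12.5269) (49.66, 0) (80, 0) (80, 64) (77.8785, 64)]  |A|=1196.0362
5. ⊥bis P1·P4 via (56.995,13.535): [(54.6946, 20.7783) (61.2935, 0) (80, 0) (80, 64) (77.8785, 64)]  |A|=1049.9632
6. ⊥bis P1·P5 via (68.355,34.275): [(61.4938, 33.454) (54.6946, 20.7783) (61.2935, 0) (80, 0) (80, 35.6684)]  |A|=755.4071
7. canonical 5-gon: [(61.4938, 33.454) (54.6946, 20.7783) (61.2935, 0) (80, 0) (80, 35.6684)]
8. shoelace: 755.4071

Area of P1's cell: 755.4071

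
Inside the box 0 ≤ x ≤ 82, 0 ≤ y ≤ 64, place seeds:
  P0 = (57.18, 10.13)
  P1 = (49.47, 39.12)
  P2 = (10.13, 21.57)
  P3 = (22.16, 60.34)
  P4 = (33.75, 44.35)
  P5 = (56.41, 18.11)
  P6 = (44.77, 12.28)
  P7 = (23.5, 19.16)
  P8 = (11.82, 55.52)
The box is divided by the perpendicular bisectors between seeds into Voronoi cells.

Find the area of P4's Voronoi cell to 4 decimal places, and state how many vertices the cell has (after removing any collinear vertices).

Area of P4's cell: 568.1174 (6 vertices)

1. box [0,82]×[0,64]: [(0, 0) (82, 0) (82, 64) (0, 64)]
2. ⊥bis P4·P0 via (45.465,27.24): [(0, 0) (5.6804, 0) (82, 52.2551) (82, 64) (0, 64)]  |A|=3253.9581
3. ⊥bis P4·P1 via (41.61,41.735): [(0, 0) (5.6804, 0) (34.2278, 19.546) (49.0175, 64) (0, 64)]  |A|=2240.3155
4. ⊥bis P4·P2 via (21.94,32.96): [(0, 55.709) (34.3943, 20.0465) (49.0175, 64) (0, 64)]  |A|=1219.8273
5. ⊥bis P4·P3 via (27.955,52.345): [(13.4112, 41.8033) (34.3943, 20.0465) (49.0175, 64) (44.0347, 64)]  |A|=675.5182
6. ⊥bis P4·P5 via (45.08,31.23): [(13.4112, 41.8033) (33.3652, 21.1135) (35.3072, 22.7906) (49.0175, 64) (44.0347, 64)]  |A|=673.6192
7. ⊥bis P4·P6 via (39.26,28.315): [(13.4112, 41.8033) (29.6159, 25.0011) (36.8722, 27.4945) (49.0175, 64) (44.0347, 64)]  |A|=651.5848
8. ⊥bis P4·P7 via (28.625,31.755): [(13.4112, 41.8033) (19.5348, 35.4539) (37.1373, 28.2913) (49.0175, 64) (44.0347, 64)]  |A|=593.1301
9. ⊥bis P4·P8 via (22.785,49.935): [(21.7051, 47.8149) (16.8349, 38.2533) (19.5348, 35.4539) (37.1373, 28.2913) (49.0175, 64) (44.0347, 64)]  |A|=568.1174
10. canonical 6-gon: [(21.7051, 47.8149) (16.8349, 38.2533) (19.5348, 35.4539) (37.1373, 28.2913) (49.0175, 64) (44.0347, 64)]
11. shoelace: 568.1174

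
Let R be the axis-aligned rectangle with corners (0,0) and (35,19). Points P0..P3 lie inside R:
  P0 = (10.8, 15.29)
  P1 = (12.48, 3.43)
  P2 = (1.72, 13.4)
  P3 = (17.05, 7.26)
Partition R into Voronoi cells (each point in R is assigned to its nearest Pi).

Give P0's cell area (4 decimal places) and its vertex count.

1. box [0,35]×[0,19]: [(0, 0) (35, 0) (35, 19) (0, 19)]
2. ⊥bis P0·P1 via (11.64,9.36): [(0, 7.7112) (35, 12.669) (35, 19) (0, 19)]  |A|=308.347
3. ⊥bis P0·P2 via (6.26,14.345): [(7.422, 8.7625) (35, 12.669) (35, 19) (5.2911, 19)]  |A|=239.3706
4. ⊥bis P0·P3 via (13.925,11.275): [(7.422, 8.7625) (11.4256, 9.3296) (23.8501, 19) (5.2911, 19)]  |A|=110.8339
5. canonical 4-gon: [(7.422, 8.7625) (11.4256, 9.3296) (23.8501, 19) (5.2911, 19)]
6. shoelace: 110.8339

Area of P0's cell: 110.8339 (4 vertices)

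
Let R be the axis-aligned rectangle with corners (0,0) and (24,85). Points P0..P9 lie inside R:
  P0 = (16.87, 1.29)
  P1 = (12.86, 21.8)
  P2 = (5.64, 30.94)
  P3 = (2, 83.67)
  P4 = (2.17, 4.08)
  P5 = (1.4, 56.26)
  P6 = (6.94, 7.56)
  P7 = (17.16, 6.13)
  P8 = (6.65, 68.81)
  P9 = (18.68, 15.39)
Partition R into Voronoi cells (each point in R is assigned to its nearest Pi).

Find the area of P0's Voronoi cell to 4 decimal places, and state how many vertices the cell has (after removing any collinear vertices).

1. box [0,24]×[0,85]: [(0, 0) (24, 0) (24, 85) (0, 85)]
2. ⊥bis P0·P1 via (14.865,11.545): [(0, 8.6387) (0, 0) (24, 0) (24, 13.331)]  |A|=263.6364
3. ⊥bis P0·P2 via (11.255,16.115): [(0, 8.6387) (0, 0) (24, 0) (24, 13.331)]  |A|=263.6364
4. ⊥bis P0·P3 via (9.435,42.48): [(0, 8.6387) (0, 0) (24, 0) (24, 13.331)]  |A|=263.6364
5. ⊥bis P0·P4 via (9.52,2.685): [(11.0604, 10.8011) (9.0104, 0) (24, 0) (24, 13.331)]  |A|=167.2014
6. ⊥bis P0·P5 via (9.135,28.775): [(11.0604, 10.8011) (9.0104, 0) (24, 0) (24, 13.331)]  |A|=167.2014
7. ⊥bis P0·P6 via (11.905,4.425): [(16.617, 11.8875) (9.111, 0) (24, 0) (24, 13.331)]  |A|=137.7085
8. ⊥bis P0·P7 via (17.015,3.71): [(11.6563, 4.0311) (9.111, 0) (24, 0) (24, 3.2915)]  |A|=50.324
9. ⊥bis P0·P8 via (11.76,35.05): [(11.6563, 4.0311) (9.111, 0) (24, 0) (24, 3.2915)]  |A|=50.324
10. ⊥bis P0·P9 via (17.775,8.34): [(11.6563, 4.0311) (9.111, 0) (24, 0) (24, 3.2915)]  |A|=50.324
11. canonical 4-gon: [(11.6563, 4.0311) (9.111, 0) (24, 0) (24, 3.2915)]
12. shoelace: 50.324

Area of P0's cell: 50.3240 (4 vertices)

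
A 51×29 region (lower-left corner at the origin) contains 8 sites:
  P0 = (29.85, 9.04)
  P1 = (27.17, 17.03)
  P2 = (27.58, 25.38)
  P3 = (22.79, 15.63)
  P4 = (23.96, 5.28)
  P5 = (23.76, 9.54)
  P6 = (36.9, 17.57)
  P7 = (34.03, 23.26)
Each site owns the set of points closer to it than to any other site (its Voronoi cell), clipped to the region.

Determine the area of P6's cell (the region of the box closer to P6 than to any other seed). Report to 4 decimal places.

1. box [0,51]×[0,29]: [(0, 0) (51, 0) (51, 29) (0, 29)]
2. ⊥bis P6·P0 via (33.375,13.305): [(49.4731, 0) (51, 0) (51, 29) (14.3852, 29)]  |A|=553.0551
3. ⊥bis P6·P1 via (32.035,17.3): [(32.203, 14.2737) (49.4731, 0) (51, 0) (51, 29) (31.3857, 29)]  |A|=427.8777
4. ⊥bis P6·P2 via (32.24,21.475): [(31.8304, 20.9862) (32.203, 14.2737) (49.4731, 0) (51, 0) (51, 29) (38.5458, 29)]  |A|=399.1878
5. ⊥bis P6·P3 via (29.845,16.6): [(31.8304, 20.9862) (32.203, 14.2737) (49.4731, 0) (51, 0) (51, 29) (38.5458, 29)]  |A|=399.1878
6. ⊥bis P6·P4 via (30.43,11.425): [(31.8304, 20.9862) (32.203, 14.2737) (49.4731, 0) (51, 0) (51, 29) (38.5458, 29)]  |A|=399.1878
7. ⊥bis P6·P5 via (30.33,13.555): [(31.8304, 20.9862) (32.203, 14.2737) (49.4731, 0) (51, 0) (51, 29) (38.5458, 29)]  |A|=399.1878
8. ⊥bis P6·P7 via (35.465,20.415): [(31.9602, 18.6472) (32.203, 14.2737) (49.4731, 0) (51, 0) (51, 28.2508)]  |A|=319.2135
9. canonical 5-gon: [(31.9602, 18.6472) (32.203, 14.2737) (49.4731, 0) (51, 0) (51, 28.2508)]
10. shoelace: 319.2135

Area of P6's cell: 319.2135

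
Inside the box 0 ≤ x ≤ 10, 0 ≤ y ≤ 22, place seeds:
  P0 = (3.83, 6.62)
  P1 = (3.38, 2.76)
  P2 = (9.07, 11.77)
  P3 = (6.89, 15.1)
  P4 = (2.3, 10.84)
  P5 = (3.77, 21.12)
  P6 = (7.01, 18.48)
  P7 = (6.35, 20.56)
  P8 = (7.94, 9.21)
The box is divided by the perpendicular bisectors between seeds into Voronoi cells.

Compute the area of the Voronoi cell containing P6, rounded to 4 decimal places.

1. box [0,10]×[0,22]: [(0, 0) (10, 0) (10, 22) (0, 22)]
2. ⊥bis P6·P0 via (5.42,12.55): [(0, 14.0033) (10, 11.322) (10, 22) (0, 22)]  |A|=93.3739
3. ⊥bis P6·P1 via (5.195,10.62): [(0, 14.0033) (10, 11.322) (10, 22) (0, 22)]  |A|=93.3739
4. ⊥bis P6·P2 via (8.04,15.125): [(0, 14.0033) (2.3413, 13.3755) (10, 15.7267) (10, 22) (0, 22)]  |A|=76.5066
5. ⊥bis P6·P3 via (6.95,16.79): [(0, 17.0367) (10, 16.6817) (10, 22) (0, 22)]  |A|=51.4077
6. ⊥bis P6·P4 via (4.655,14.66): [(0, 17.5298) (0.8486, 17.0066) (10, 16.6817) (10, 22) (0, 22)]  |A|=51.1985
7. ⊥bis P6·P5 via (5.39,19.8): [(3.0502, 16.9285) (10, 16.6817) (10, 22) (7.1826, 22)]  |A|=25.6248
8. ⊥bis P6·P7 via (6.68,19.52): [(4.6325, 18.8703) (3.0502, 16.9285) (10, 16.6817) (10, 20.5735)]  |A|=17.3874
9. ⊥bis P6·P8 via (7.475,13.845): [(4.6325, 18.8703) (3.0502, 16.9285) (10, 16.6817) (10, 20.5735)]  |A|=17.3874
10. canonical 4-gon: [(4.6325, 18.8703) (3.0502, 16.9285) (10, 16.6817) (10, 20.5735)]
11. shoelace: 17.3874

Area of P6's cell: 17.3874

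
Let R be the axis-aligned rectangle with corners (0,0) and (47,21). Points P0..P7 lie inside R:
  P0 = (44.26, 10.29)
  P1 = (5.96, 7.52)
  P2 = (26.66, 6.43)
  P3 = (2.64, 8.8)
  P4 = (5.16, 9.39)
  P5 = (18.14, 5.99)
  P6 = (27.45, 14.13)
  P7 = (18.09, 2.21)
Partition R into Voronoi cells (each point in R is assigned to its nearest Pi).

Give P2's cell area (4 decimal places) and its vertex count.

Area of P2's cell: 135.2237 (5 vertices)

1. box [0,47]×[0,21]: [(0, 0) (47, 0) (47, 21) (0, 21)]
2. ⊥bis P2·P0 via (35.46,8.36): [(0, 0) (37.2935, 0) (32.6878, 21) (0, 21)]  |A|=734.8038
3. ⊥bis P2·P1 via (16.31,6.975): [(15.9427, 0) (37.2935, 0) (32.6878, 21) (17.0485, 21)]  |A|=388.3959
4. ⊥bis P2·P3 via (14.65,7.615): [(15.9427, 0) (37.2935, 0) (32.6878, 21) (17.0485, 21)]  |A|=388.3959
5. ⊥bis P2·P4 via (15.91,7.91): [(16.6375, 13.194) (15.9427, 0) (37.2935, 0) (32.6878, 21) (17.7122, 21)]  |A|=385.8057
6. ⊥bis P2·P5 via (22.4,6.21): [(22.7207, 0) (37.2935, 0) (32.6878, 21) (21.6362, 21)]  |A|=269.0564
7. ⊥bis P2·P6 via (27.055,10.28): [(22.1639, 10.7818) (22.7207, 0) (37.2935, 0) (35.2227, 9.442)]  |A|=138.824
8. ⊥bis P2·P7 via (22.375,4.32): [(22.1639, 10.7818) (22.512, 4.0418) (24.5022, 0) (37.2935, 0) (35.2227, 9.442)]  |A|=135.2237
9. canonical 5-gon: [(22.1639, 10.7818) (22.512, 4.0418) (24.5022, 0) (37.2935, 0) (35.2227, 9.442)]
10. shoelace: 135.2237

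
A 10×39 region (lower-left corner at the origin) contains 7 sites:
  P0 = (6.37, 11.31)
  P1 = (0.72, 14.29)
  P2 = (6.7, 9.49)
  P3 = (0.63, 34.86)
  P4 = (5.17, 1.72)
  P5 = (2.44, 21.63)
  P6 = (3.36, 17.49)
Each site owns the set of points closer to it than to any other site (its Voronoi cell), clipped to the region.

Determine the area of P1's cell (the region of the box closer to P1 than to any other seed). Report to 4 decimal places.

Area of P1's cell: 23.1900

1. box [0,10]×[0,39]: [(0, 0) (10, 0) (10, 39) (0, 39)]
2. ⊥bis P1·P0 via (3.545,12.8): [(0, 6.0788) (10, 25.0385) (10, 39) (0, 39)]  |A|=234.4136
3. ⊥bis P1·P2 via (3.71,11.89): [(0, 7.268) (1.8291, 9.5467) (10, 25.0385) (10, 39) (0, 39)]  |A|=233.326
4. ⊥bis P1·P3 via (0.675,24.575): [(0, 24.572) (0, 7.268) (1.8291, 9.5467) (9.7765, 24.6148)]  |A|=89.3125
5. ⊥bis P1·P4 via (2.945,8.005): [(0, 24.572) (0, 7.268) (1.8291, 9.5467) (9.7765, 24.6148)]  |A|=89.3125
6. ⊥bis P1·P5 via (1.58,17.96): [(0, 18.3302) (0, 7.268) (1.8291, 9.5467) (5.751, 16.9826)]  |A|=34.1418
7. ⊥bis P1·P6 via (2.04,15.89): [(0, 17.573) (0, 7.268) (1.8291, 9.5467) (4.2243, 14.0879)]  |A|=23.19
8. canonical 4-gon: [(0, 17.573) (0, 7.268) (1.8291, 9.5467) (4.2243, 14.0879)]
9. shoelace: 23.19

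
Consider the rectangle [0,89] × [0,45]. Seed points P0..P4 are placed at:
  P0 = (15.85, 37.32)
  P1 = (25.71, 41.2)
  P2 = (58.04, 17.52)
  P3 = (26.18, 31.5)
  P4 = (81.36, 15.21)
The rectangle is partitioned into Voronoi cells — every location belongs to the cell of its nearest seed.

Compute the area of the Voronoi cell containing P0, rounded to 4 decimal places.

Area of P0's cell: 606.3177

1. box [0,89]×[0,45]: [(0, 0) (89, 0) (89, 45) (0, 45)]
2. ⊥bis P0·P1 via (20.78,39.26): [(0, 0) (36.2292, 0) (18.5213, 45) (0, 45)]  |A|=1231.8846
3. ⊥bis P0·P2 via (36.945,27.42): [(0, 0) (24.0766, 0) (30.6867, 14.0847) (18.5213, 45) (0, 45)]  |A|=1146.302
4. ⊥bis P0·P3 via (21.015,34.41): [(0, 0) (1.6281, 0) (22.0003, 36.1589) (18.5213, 45) (0, 45)]  |A|=606.3177
5. ⊥bis P0·P4 via (48.605,26.265): [(0, 0) (1.6281, 0) (22.0003, 36.1589) (18.5213, 45) (0, 45)]  |A|=606.3177
6. canonical 5-gon: [(0, 0) (1.6281, 0) (22.0003, 36.1589) (18.5213, 45) (0, 45)]
7. shoelace: 606.3177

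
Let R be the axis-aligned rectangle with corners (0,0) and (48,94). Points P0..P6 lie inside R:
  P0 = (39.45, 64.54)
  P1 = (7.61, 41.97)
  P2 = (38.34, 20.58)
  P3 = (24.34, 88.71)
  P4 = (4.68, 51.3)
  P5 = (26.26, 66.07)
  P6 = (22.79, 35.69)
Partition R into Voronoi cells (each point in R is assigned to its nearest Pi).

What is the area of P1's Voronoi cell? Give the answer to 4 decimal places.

Area of P1's cell: 431.7739

1. box [0,48]×[0,94]: [(0, 0) (48, 0) (48, 94) (0, 94)]
2. ⊥bis P1·P0 via (23.53,53.255): [(0, 86.4493) (0, 0) (48, 0) (48, 18.7346)]  |A|=2524.4141
3. ⊥bis P1·P2 via (22.975,31.275): [(30.9694, 42.7601) (0, 86.4493) (0, 0) (1.2056, 0)]  |A|=1364.4166
4. ⊥bis P1·P3 via (15.975,65.34): [(30.9694, 42.7601) (14.6196, 65.8252) (0, 71.0581) (0, 0) (1.2056, 0)]  |A|=1251.9101
5. ⊥bis P1·P4 via (6.145,46.635): [(30.9694, 42.7601) (24.2028, 52.3059) (0, 44.7052) (0, 0) (1.2056, 0)]  |A|=859.2551
6. ⊥bis P1·P5 via (16.935,54.02): [(30.9694, 42.7601) (30.3425, 43.6445) (20.6086, 51.1772) (0, 44.7052) (0, 0) (1.2056, 0)]  |A|=840.2248
7. ⊥bis P1·P6 via (15.2,38.83): [(20.2632, 51.0687) (0, 44.7052) (0, 2.0886)]  |A|=431.7739
8. canonical 3-gon: [(20.2632, 51.0687) (0, 44.7052) (0, 2.0886)]
9. shoelace: 431.7739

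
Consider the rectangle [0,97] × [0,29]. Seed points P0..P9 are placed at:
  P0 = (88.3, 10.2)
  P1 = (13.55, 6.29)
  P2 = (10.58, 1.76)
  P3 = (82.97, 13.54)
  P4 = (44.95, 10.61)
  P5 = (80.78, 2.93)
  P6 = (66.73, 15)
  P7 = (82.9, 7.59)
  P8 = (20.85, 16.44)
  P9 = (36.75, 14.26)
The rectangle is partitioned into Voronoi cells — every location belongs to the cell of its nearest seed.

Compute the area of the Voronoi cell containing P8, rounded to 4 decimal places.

Area of P8's cell: 453.1805

1. box [0,97]×[0,29]: [(0, 0) (97, 0) (97, 29) (0, 29)]
2. ⊥bis P8·P0 via (54.575,13.32): [(0, 0) (53.3427, 0) (56.0256, 29) (0, 29)]  |A|=1585.8408
3. ⊥bis P8·P1 via (17.2,11.365): [(0, 23.7354) (33.002, 0) (53.3427, 0) (56.0256, 29) (0, 29)]  |A|=1194.182
4. ⊥bis P8·P2 via (15.715,9.1): [(0, 23.7354) (33.002, 0) (53.3427, 0) (56.0256, 29) (0, 29)]  |A|=1194.182
5. ⊥bis P8·P3 via (51.91,14.99): [(0, 23.7354) (33.002, 0) (51.2102, 0) (52.564, 29) (0, 29)]  |A|=1113.0678
6. ⊥bis P8·P4 via (32.9,13.525): [(0, 23.7354) (30.1282, 2.0669) (36.6435, 29) (0, 29)]  |A|=572.7679
7. ⊥bis P8·P5 via (50.815,9.685): [(0, 23.7354) (30.1282, 2.0669) (36.6435, 29) (0, 29)]  |A|=572.7679
8. ⊥bis P8·P6 via (43.79,15.72): [(0, 23.7354) (30.1282, 2.0669) (36.6435, 29) (0, 29)]  |A|=572.7679
9. ⊥bis P8·P7 via (51.875,12.015): [(0, 23.7354) (30.1282, 2.0669) (36.6435, 29) (0, 29)]  |A|=572.7679
10. ⊥bis P8·P9 via (28.8,15.35): [(0, 23.7354) (27.2615, 4.1287) (30.6715, 29) (0, 29)]  |A|=453.1805
11. canonical 4-gon: [(0, 23.7354) (27.2615, 4.1287) (30.6715, 29) (0, 29)]
12. shoelace: 453.1805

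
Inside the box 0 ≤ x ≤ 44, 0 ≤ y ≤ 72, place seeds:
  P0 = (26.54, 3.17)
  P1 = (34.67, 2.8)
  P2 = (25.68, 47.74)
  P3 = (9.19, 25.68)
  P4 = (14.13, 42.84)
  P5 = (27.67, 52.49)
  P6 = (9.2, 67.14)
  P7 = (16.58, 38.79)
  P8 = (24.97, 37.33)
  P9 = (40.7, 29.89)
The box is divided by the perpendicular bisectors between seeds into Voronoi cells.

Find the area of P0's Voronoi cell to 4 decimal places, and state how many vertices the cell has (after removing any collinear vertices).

1. box [0,44]×[0,72]: [(0, 0) (44, 0) (44, 72) (0, 72)]
2. ⊥bis P0·P1 via (30.605,2.985): [(0, 0) (30.4692, 0) (33.7459, 72) (0, 72)]  |A|=2311.742
3. ⊥bis P0·P2 via (26.11,25.455): [(0, 24.9512) (0, 0) (30.4692, 0) (31.6325, 25.5616)]  |A|=784.0535
4. ⊥bis P0·P3 via (17.865,14.425): [(0, 0.6552) (0, 0) (30.4692, 0) (31.6077, 25.0174)]  |A|=391.4852
5. ⊥bis P0·P4 via (20.335,23.005): [(0, 0.6552) (0, 0) (30.4692, 0) (31.6077, 25.0174)]  |A|=391.4852
6. ⊥bis P0·P5 via (27.105,27.83): [(0, 0.6552) (0, 0) (30.4692, 0) (31.6077, 25.0174)]  |A|=391.4852
7. ⊥bis P0·P6 via (17.87,35.155): [(0, 0.6552) (0, 0) (30.4692, 0) (31.6077, 25.0174)]  |A|=391.4852
8. ⊥bis P0·P7 via (21.56,20.98): [(29.1076, 23.0904) (0, 0.6552) (0, 0) (30.4692, 0) (31.5511, 23.7737)]  |A|=389.985
9. ⊥bis P0·P8 via (25.755,20.25): [(25.4013, 20.2337) (0, 0.6552) (0, 0) (30.4692, 0) (31.4026, 20.5096)]  |A|=377.987
10. ⊥bis P0·P9 via (33.62,16.53): [(26.5329, 20.2858) (25.4013, 20.2337) (0, 0.6552) (0, 0) (30.4692, 0) (31.2779, 17.7712)]  |A|=371.3334
11. canonical 6-gon: [(26.5329, 20.2858) (25.4013, 20.2337) (0, 0.6552) (0, 0) (30.4692, 0) (31.2779, 17.7712)]
12. shoelace: 371.3334

Area of P0's cell: 371.3334 (6 vertices)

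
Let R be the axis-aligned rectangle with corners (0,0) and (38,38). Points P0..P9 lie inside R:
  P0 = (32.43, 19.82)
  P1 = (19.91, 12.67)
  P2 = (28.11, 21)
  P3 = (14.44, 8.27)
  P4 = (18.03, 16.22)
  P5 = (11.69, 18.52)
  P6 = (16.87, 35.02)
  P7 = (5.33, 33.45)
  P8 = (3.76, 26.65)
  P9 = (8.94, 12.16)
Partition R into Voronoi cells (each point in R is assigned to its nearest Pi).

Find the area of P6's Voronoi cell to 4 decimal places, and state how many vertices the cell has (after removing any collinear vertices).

Area of P6's cell: 189.9656 (6 vertices)

1. box [0,38]×[0,38]: [(0, 0) (38, 0) (38, 38) (0, 38)]
2. ⊥bis P6·P0 via (24.65,27.42): [(0, 2.1862) (34.9852, 38) (0, 38)]  |A|=626.4771
3. ⊥bis P6·P1 via (18.39,23.845): [(0, 21.3436) (21.5818, 24.2791) (34.9852, 38) (0, 38)]  |A|=419.7509
4. ⊥bis P6·P2 via (22.49,28.01): [(0, 21.3436) (17.0711, 23.6656) (34.9508, 38) (0, 38)]  |A|=392.6708
5. ⊥bis P6·P3 via (15.655,21.645): [(0, 23.0671) (7.5972, 22.377) (17.0711, 23.6656) (34.9508, 38) (0, 38)]  |A|=386.124
6. ⊥bis P6·P4 via (17.45,25.62): [(0, 24.5433) (19.6805, 25.7576) (34.9508, 38) (0, 38)]  |A|=346.3582
7. ⊥bis P6·P5 via (14.28,26.77): [(0, 31.2531) (17.8621, 25.6454) (19.6805, 25.7576) (34.9508, 38) (0, 38)]  |A|=286.4329
8. ⊥bis P6·P7 via (11.1,34.235): [(12.019, 27.4798) (17.8621, 25.6454) (19.6805, 25.7576) (34.9508, 38) (10.5878, 38)]  |A|=190.1943
9. ⊥bis P6·P8 via (10.315,30.835): [(11.9004, 28.3518) (12.5669, 27.3078) (17.8621, 25.6454) (19.6805, 25.7576) (34.9508, 38) (10.5878, 38)]  |A|=189.9656
10. ⊥bis P6·P9 via (12.905,23.59): [(11.9004, 28.3518) (12.5669, 27.3078) (17.8621, 25.6454) (19.6805, 25.7576) (34.9508, 38) (10.5878, 38)]  |A|=189.9656
11. canonical 6-gon: [(11.9004, 28.3518) (12.5669, 27.3078) (17.8621, 25.6454) (19.6805, 25.7576) (34.9508, 38) (10.5878, 38)]
12. shoelace: 189.9656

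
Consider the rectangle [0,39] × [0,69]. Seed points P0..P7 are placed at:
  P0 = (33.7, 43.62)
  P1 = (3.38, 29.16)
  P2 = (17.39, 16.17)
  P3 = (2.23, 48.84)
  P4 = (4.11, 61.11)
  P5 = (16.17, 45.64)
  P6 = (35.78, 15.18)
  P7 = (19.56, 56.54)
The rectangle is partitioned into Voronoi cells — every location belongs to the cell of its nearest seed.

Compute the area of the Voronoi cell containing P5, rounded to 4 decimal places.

Area of P5's cell: 283.7752

1. box [0,39]×[0,69]: [(0, 0) (39, 0) (39, 69) (0, 69)]
2. ⊥bis P5·P0 via (24.935,44.63): [(0, 0) (19.7922, 0) (27.7432, 69) (0, 69)]  |A|=1639.972
3. ⊥bis P5·P1 via (9.775,37.4): [(0, 44.9863) (22.9258, 27.1938) (27.7432, 69) (0, 69)]  |A|=855.1857
4. ⊥bis P5·P2 via (16.78,30.905): [(0, 44.9863) (18.0748, 30.9586) (23.385, 31.1784) (27.7432, 69) (0, 69)]  |A|=844.6565
5. ⊥bis P5·P3 via (9.2,47.24): [(7.3697, 39.2667) (18.0748, 30.9586) (23.385, 31.1784) (27.7432, 69) (14.1951, 69)]  |A|=545.136
6. ⊥bis P5·P4 via (10.14,53.375): [(10.7104, 53.8197) (7.3697, 39.2667) (18.0748, 30.9586) (23.385, 31.1784) (27.5024, 66.9102)]  |A|=426.3346
7. ⊥bis P5·P6 via (25.975,30.41): [(10.7104, 53.8197) (7.3697, 39.2667) (18.0748, 30.9586) (23.385, 31.1784) (27.5024, 66.9102)]  |A|=426.3346
8. ⊥bis P5·P7 via (17.865,51.09): [(10.6023, 53.3488) (7.3697, 39.2667) (18.0748, 30.9586) (23.385, 31.1784) (25.409, 48.7437)]  |A|=283.7752
9. canonical 5-gon: [(10.6023, 53.3488) (7.3697, 39.2667) (18.0748, 30.9586) (23.385, 31.1784) (25.409, 48.7437)]
10. shoelace: 283.7752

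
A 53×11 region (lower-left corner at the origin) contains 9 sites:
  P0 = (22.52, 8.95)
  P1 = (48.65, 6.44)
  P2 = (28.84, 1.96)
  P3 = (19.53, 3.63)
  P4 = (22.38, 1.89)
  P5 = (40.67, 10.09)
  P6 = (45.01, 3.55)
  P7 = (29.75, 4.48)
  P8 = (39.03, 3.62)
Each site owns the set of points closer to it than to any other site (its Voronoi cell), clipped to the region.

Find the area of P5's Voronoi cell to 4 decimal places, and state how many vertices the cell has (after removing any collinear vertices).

Area of P5's cell: 41.3273 (5 vertices)

1. box [0,53]×[0,11]: [(0, 0) (53, 0) (53, 11) (0, 11)]
2. ⊥bis P5·P0 via (31.595,9.52): [(32.193, 0) (53, 0) (53, 11) (31.502, 11)]  |A|=232.6775
3. ⊥bis P5·P1 via (44.66,8.265): [(32.193, 0) (40.8796, 0) (45.911, 11) (31.502, 11)]  |A|=127.0259
4. ⊥bis P5·P2 via (34.755,6.025): [(31.5187, 10.7341) (38.8956, 0) (40.8796, 0) (45.911, 11) (31.502, 11)]  |A|=91.0525
5. ⊥bis P5·P3 via (30.1,6.86): [(31.5187, 10.7341) (38.8956, 0) (40.8796, 0) (45.911, 11) (31.502, 11)]  |A|=91.0525
6. ⊥bis P5·P4 via (31.525,5.99): [(31.5187, 10.7341) (38.8956, 0) (40.8796, 0) (45.911, 11) (31.502, 11)]  |A|=91.0525
7. ⊥bis P5·P6 via (42.84,6.82): [(31.5187, 10.7341) (36.9121, 2.8862) (44.5042, 7.9244) (45.911, 11) (31.502, 11)]  |A|=67.2386
8. ⊥bis P5·P7 via (35.21,7.285): [(37.328, 3.1622) (44.5042, 7.9244) (45.911, 11) (33.3015, 11)]  |A|=57.1013
9. ⊥bis P5·P8 via (39.85,6.855): [(34.7693, 8.1428) (42.0517, 6.2969) (44.5042, 7.9244) (45.911, 11) (33.3015, 11)]  |A|=41.3273
10. canonical 5-gon: [(34.7693, 8.1428) (42.0517, 6.2969) (44.5042, 7.9244) (45.911, 11) (33.3015, 11)]
11. shoelace: 41.3273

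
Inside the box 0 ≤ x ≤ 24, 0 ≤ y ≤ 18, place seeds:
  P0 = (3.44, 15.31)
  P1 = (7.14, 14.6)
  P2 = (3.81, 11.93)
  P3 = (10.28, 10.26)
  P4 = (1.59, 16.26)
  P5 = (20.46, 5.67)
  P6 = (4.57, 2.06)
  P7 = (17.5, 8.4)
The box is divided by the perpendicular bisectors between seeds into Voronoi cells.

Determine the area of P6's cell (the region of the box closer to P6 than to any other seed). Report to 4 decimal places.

1. box [0,24]×[0,18]: [(0, 0) (24, 0) (24, 18) (0, 18)]
2. ⊥bis P6·P0 via (4.005,8.685): [(0, 8.3434) (0, 0) (24, 0) (24, 10.3902)]  |A|=224.8041
3. ⊥bis P6·P1 via (5.855,8.33): [(4.0882, 8.6921) (0, 8.3434) (0, 0) (24, 0) (24, 4.6113)]  |A|=167.2695
4. ⊥bis P6·P2 via (4.19,6.995): [(10.1352, 7.4528) (0, 6.6724) (0, 0) (24, 0) (24, 4.6113)]  |A|=155.2137
5. ⊥bis P6·P3 via (7.425,6.16): [(6.0232, 7.1362) (0, 6.6724) (0, 0) (16.2712, 0)]  |A|=78.1514
6. ⊥bis P6·P4 via (3.08,9.16): [(6.0232, 7.1362) (0, 6.6724) (0, 0) (16.2712, 0)]  |A|=78.1514
7. ⊥bis P6·P5 via (12.515,3.865): [(12.8522, 2.3808) (6.0232, 7.1362) (0, 6.6724) (0, 0) (13.3931, 0)]  |A|=74.7252
8. ⊥bis P6·P7 via (11.035,5.23): [(13.2149, 0.7842) (12.2142, 2.8251) (6.0232, 7.1362) (0, 6.6724) (0, 0) (13.3931, 0)]  |A|=74.2965
9. canonical 6-gon: [(13.2149, 0.7842) (12.2142, 2.8251) (6.0232, 7.1362) (0, 6.6724) (0, 0) (13.3931, 0)]
10. shoelace: 74.2965

Area of P6's cell: 74.2965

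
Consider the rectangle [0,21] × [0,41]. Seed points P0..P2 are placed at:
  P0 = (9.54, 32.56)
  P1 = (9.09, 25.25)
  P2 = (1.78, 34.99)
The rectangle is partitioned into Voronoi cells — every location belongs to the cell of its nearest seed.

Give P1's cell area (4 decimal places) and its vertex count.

Area of P1's cell: 598.1978 (5 vertices)

1. box [0,21]×[0,41]: [(0, 0) (21, 0) (21, 41) (0, 41)]
2. ⊥bis P1·P0 via (9.315,28.905): [(0, 29.4784) (0, 0) (21, 0) (21, 28.1857)]  |A|=605.4731
3. ⊥bis P1·P2 via (5.435,30.12): [(4.233, 29.2178) (0, 26.041) (0, 0) (21, 0) (21, 28.1857)]  |A|=598.1978
4. canonical 5-gon: [(4.233, 29.2178) (0, 26.041) (0, 0) (21, 0) (21, 28.1857)]
5. shoelace: 598.1978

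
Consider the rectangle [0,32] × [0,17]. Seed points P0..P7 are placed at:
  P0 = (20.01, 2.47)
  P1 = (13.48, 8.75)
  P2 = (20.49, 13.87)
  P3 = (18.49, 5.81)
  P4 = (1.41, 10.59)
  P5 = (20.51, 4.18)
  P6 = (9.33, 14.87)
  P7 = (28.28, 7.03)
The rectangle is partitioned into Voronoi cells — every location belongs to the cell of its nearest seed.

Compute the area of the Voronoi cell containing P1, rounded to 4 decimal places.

1. box [0,32]×[0,17]: [(0, 0) (32, 0) (32, 17) (0, 17)]
2. ⊥bis P1·P0 via (16.745,5.61): [(0, 0) (11.3498, 0) (27.6989, 17) (0, 17)]  |A|=331.9141
3. ⊥bis P1·P2 via (16.985,11.31): [(0, 0) (11.3498, 0) (19.2476, 8.2122) (12.8291, 17) (0, 17)]  |A|=266.5776
4. ⊥bis P1·P3 via (15.985,7.28): [(0, 0) (11.3498, 0) (12.2813, 0.9686) (17.7418, 10.2738) (12.8291, 17) (0, 17)]  |A|=253.9433
5. ⊥bis P1·P4 via (7.445,9.67): [(5.9709, 0) (11.3498, 0) (12.2813, 0.9686) (17.7418, 10.2738) (12.8291, 17) (8.5624, 17)]  |A|=130.4104
6. ⊥bis P1·P5 via (16.995,6.465): [(5.9709, 0) (11.3498, 0) (12.2813, 0.9686) (17.7418, 10.2738) (12.8291, 17) (8.5624, 17)]  |A|=130.4104
7. ⊥bis P1·P6 via (11.405,11.81): [(7.3523, 9.0618) (5.9709, 0) (11.3498, 0) (12.2813, 0.9686) (17.7418, 10.2738) (14.8925, 14.1749)]  |A|=97.5495
8. ⊥bis P1·P7 via (20.88,7.89): [(7.3523, 9.0618) (5.9709, 0) (11.3498, 0) (12.2813, 0.9686) (17.7418, 10.2738) (14.8925, 14.1749)]  |A|=97.5495
9. canonical 6-gon: [(7.3523, 9.0618) (5.9709, 0) (11.3498, 0) (12.2813, 0.9686) (17.7418, 10.2738) (14.8925, 14.1749)]
10. shoelace: 97.5495

Area of P1's cell: 97.5495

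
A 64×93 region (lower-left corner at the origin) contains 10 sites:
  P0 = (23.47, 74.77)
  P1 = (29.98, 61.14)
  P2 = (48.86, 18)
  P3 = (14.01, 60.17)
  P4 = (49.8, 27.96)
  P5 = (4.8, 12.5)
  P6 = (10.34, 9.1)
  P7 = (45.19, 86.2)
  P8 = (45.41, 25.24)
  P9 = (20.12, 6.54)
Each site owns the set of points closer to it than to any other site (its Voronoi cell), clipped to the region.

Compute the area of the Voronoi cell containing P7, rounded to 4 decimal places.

1. box [0,64]×[0,93]: [(0, 0) (64, 0) (64, 93) (0, 93)]
2. ⊥bis P7·P0 via (34.33,80.485): [(64, 24.1042) (64, 93) (27.7441, 93)]  |A|=1248.9405
3. ⊥bis P7·P1 via (37.585,73.67): [(38.0718, 73.3745) (64, 57.6376) (64, 93) (27.7441, 93)]  |A|=814.2112
4. ⊥bis P7·P2 via (47.025,52.1): [(38.0718, 73.3745) (64, 57.6376) (64, 93) (27.7441, 93)]  |A|=814.2112
5. ⊥bis P7·P3 via (29.6,73.185): [(38.0718, 73.3745) (64, 57.6376) (64, 93) (27.7441, 93)]  |A|=814.2112
6. ⊥bis P7·P4 via (47.495,57.08): [(38.0718, 73.3745) (62.9085, 58.3001) (64, 58.3865) (64, 93) (27.7441, 93)]  |A|=813.8025
7. ⊥bis P7·P5 via (24.995,49.35): [(38.0718, 73.3745) (62.9085, 58.3001) (64, 58.3865) (64, 93) (27.7441, 93)]  |A|=813.8025
8. ⊥bis P7·P6 via (27.765,47.65): [(38.0718, 73.3745) (62.9085, 58.3001) (64, 58.3865) (64, 93) (27.7441, 93)]  |A|=813.8025
9. ⊥bis P7·P8 via (45.3,55.72): [(38.0718, 73.3745) (62.9085, 58.3001) (64, 58.3865) (64, 93) (27.7441, 93)]  |A|=813.8025
10. ⊥bis P7·P9 via (32.655,46.37): [(38.0718, 73.3745) (62.9085, 58.3001) (64, 58.3865) (64, 93) (27.7441, 93)]  |A|=813.8025
11. canonical 5-gon: [(38.0718, 73.3745) (62.9085, 58.3001) (64, 58.3865) (64, 93) (27.7441, 93)]
12. shoelace: 813.8025

Area of P7's cell: 813.8025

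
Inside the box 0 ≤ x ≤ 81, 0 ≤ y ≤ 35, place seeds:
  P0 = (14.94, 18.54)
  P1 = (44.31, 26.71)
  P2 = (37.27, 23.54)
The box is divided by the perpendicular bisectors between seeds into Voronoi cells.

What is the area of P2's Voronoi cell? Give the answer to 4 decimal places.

Area of P2's cell: 606.4016

1. box [0,81]×[0,35]: [(0, 0) (81, 0) (81, 35) (0, 35)]
2. ⊥bis P2·P0 via (26.105,21.04): [(30.8162, 0) (81, 0) (81, 35) (22.9792, 35)]  |A|=1893.5821
3. ⊥bis P2·P1 via (40.79,25.125): [(30.8162, 0) (52.1034, 0) (36.3434, 35) (22.9792, 35)]  |A|=606.4016
4. canonical 4-gon: [(30.8162, 0) (52.1034, 0) (36.3434, 35) (22.9792, 35)]
5. shoelace: 606.4016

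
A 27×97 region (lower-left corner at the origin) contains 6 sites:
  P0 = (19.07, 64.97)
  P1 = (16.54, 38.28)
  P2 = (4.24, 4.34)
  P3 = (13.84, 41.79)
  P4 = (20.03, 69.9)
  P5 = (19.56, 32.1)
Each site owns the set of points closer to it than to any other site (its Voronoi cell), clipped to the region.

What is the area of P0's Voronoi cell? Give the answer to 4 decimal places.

1. box [0,27]×[0,97]: [(0, 0) (27, 0) (27, 97) (0, 97)]
2. ⊥bis P0·P1 via (17.805,51.625): [(0, 53.3128) (27, 50.7534) (27, 97) (0, 97)]  |A|=1214.1068
3. ⊥bis P0·P2 via (11.655,34.655): [(0, 53.3128) (27, 50.7534) (27, 97) (0, 97)]  |A|=1214.1068
4. ⊥bis P0·P3 via (16.455,53.38): [(0, 57.0927) (27, 51.0008) (27, 97) (0, 97)]  |A|=1159.7385
5. ⊥bis P0·P4 via (19.55,67.435): [(0, 71.2419) (0, 57.0927) (27, 51.0008) (27, 65.9843)]  |A|=393.292
6. ⊥bis P0·P5 via (19.315,48.535): [(0, 71.2419) (0, 57.0927) (27, 51.0008) (27, 65.9843)]  |A|=393.292
7. canonical 4-gon: [(0, 71.2419) (0, 57.0927) (27, 51.0008) (27, 65.9843)]
8. shoelace: 393.292

Area of P0's cell: 393.2920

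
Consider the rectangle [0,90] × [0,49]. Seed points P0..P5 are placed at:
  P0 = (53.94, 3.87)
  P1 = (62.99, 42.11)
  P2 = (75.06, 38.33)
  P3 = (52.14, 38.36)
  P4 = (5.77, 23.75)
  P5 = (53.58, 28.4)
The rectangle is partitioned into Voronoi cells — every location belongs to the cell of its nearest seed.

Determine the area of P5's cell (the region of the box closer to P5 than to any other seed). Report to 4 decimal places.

1. box [0,90]×[0,49]: [(0, 0) (90, 0) (90, 49) (0, 49)]
2. ⊥bis P5·P0 via (53.76,16.135): [(0, 15.346) (90, 16.6669) (90, 49) (0, 49)]  |A|=2969.4205
3. ⊥bis P5·P1 via (58.285,35.255): [(0, 15.346) (85.4642, 16.6003) (38.2591, 49) (0, 49)]  |A|=2057.8963
4. ⊥bis P5·P2 via (64.32,33.365): [(0, 15.346) (72.1604, 16.405) (65.8451, 30.0661) (38.2591, 49) (0, 49)]  |A|=1966.4083
5. ⊥bis P5·P3 via (52.86,33.38): [(0, 25.7376) (0, 15.346) (72.1604, 16.405) (65.8451, 30.0661) (59.5976, 34.3541)]  |A|=993.0476
6. ⊥bis P5·P4 via (29.675,26.075): [(29.2959, 29.9731) (30.6747, 15.7962) (72.1604, 16.405) (65.8451, 30.0661) (59.5976, 34.3541)]  |A|=623.0855
7. canonical 5-gon: [(29.2959, 29.9731) (30.6747, 15.7962) (72.1604, 16.405) (65.8451, 30.0661) (59.5976, 34.3541)]
8. shoelace: 623.0855

Area of P5's cell: 623.0855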